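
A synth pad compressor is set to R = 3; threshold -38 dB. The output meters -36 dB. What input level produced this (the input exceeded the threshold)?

Post-compression overshoot = -36 − (-38) = 2 dB.
Undo the ratio: input overshoot = 2 × 3 = 6 dB, giving input = -32 dB.

-32 dB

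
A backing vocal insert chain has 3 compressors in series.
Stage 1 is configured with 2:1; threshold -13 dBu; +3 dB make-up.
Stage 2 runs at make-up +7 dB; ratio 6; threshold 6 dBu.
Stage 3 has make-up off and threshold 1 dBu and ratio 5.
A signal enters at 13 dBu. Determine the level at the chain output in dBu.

Stage 1: 13 dBu is 26 dB over -13 dBu; at 2:1 that becomes 13 dB over, giving 0 dBu; +3 dB make-up → 3 dBu.
Stage 2: 3 dBu is at or below the 6 dBu threshold — no compression; make-up brings it to 10 dBu.
Stage 3: 10 dBu is 9 dB over 1 dBu; at 5:1 that becomes 1.8 dB over, giving 2.8 dBu.

2.8 dBu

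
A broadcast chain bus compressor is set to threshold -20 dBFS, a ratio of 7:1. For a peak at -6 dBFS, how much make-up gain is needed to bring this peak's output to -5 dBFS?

13 dB

Overshoot 14 dB → 14/7 = 2 dB after compression, so the compressed level is -20 + 2 = -18 dBFS.
Make-up = target − compressed = -5 − (-18) = 13 dB.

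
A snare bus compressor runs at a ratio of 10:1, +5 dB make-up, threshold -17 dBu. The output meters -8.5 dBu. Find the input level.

Stripping the +5 dB make-up gives -13.5 dBu at the gain stage.
Post-compression overshoot = -13.5 − (-17) = 3.5 dB.
Before 10:1 compression the overshoot was 3.5 × 10 = 35 dB, so input = -17 + 35 = 18 dBu.

18 dBu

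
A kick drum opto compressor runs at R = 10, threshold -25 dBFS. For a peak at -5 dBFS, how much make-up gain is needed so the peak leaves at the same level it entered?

18 dB

Without make-up, output = threshold + overshoot/10 = -25 + 2 = -23 dBFS.
Gap to target: 18 dB.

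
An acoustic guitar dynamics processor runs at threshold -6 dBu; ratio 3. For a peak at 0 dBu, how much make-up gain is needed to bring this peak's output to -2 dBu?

2 dB

Without make-up, output = threshold + overshoot/3 = -6 + 2 = -4 dBu.
Gap to target: 2 dB.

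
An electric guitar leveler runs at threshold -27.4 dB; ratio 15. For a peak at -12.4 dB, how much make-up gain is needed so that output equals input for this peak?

Without make-up, output = threshold + overshoot/15 = -27.4 + 1 = -26.4 dB.
Gap to target: 14 dB.

14 dB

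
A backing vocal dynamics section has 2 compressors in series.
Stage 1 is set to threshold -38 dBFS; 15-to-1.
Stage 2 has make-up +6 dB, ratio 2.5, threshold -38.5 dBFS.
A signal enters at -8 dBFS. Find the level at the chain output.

Stage 1: overshoot 30 dB → 30/15 = 2 dB → -36 dBFS.
Stage 2: overshoot 2.5 dB → 2.5/2.5 = 1 dB → -37.5 dBFS; +6 dB make-up → -31.5 dBFS.

-31.5 dBFS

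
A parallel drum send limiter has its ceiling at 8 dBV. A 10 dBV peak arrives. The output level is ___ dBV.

The limiter clamps the peak to its 8 dBV ceiling.

8 dBV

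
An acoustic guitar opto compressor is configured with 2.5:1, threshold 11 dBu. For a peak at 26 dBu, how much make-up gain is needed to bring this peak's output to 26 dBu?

9 dB

Without make-up, output = threshold + overshoot/2.5 = 11 + 6 = 17 dBu.
Gap to target: 9 dB.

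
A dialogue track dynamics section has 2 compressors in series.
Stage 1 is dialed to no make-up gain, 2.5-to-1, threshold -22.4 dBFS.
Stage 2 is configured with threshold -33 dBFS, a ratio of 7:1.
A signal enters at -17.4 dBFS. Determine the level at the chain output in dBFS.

Stage 1: 5 dB above -22.4 dBFS, reduced 2.5:1 to 2 dB above → -20.4 dBFS.
Stage 2: overshoot 12.6 dB → 12.6/7 = 1.8 dB → -31.2 dBFS.

-31.2 dBFS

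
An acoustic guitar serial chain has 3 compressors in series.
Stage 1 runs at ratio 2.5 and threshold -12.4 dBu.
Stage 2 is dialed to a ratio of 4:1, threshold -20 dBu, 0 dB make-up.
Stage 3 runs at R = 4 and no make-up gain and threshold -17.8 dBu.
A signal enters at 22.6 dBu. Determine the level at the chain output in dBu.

-17 dBu

Stage 1: 22.6 dBu is 35 dB over -12.4 dBu; at 2.5:1 that becomes 14 dB over, giving 1.6 dBu.
Stage 2: 21.6 dB above -20 dBu, reduced 4:1 to 5.4 dB above → -14.6 dBu.
Stage 3: 3.2 dB above -17.8 dBu, reduced 4:1 to 0.8 dB above → -17 dBu.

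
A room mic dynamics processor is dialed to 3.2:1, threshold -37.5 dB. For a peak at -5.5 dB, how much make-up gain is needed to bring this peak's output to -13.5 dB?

The peak compresses to -37.5 + 32/3.2 = -27.5 dB.
To reach -13.5 dB requires -13.5 − (-27.5) = 14 dB of make-up.

14 dB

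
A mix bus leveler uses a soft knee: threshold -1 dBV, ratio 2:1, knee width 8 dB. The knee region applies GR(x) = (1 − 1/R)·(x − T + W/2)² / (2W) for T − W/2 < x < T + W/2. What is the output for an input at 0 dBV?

-0.78125 dBV

x − T + W/2 = 0 − (-1) + 4 = 5.
GR = (1 − 1/2) × 5² / 16 = 0.5 × 25 / 16 = 0.78125 dB.
Output = 0 − 0.78125 = -0.78125 dBV.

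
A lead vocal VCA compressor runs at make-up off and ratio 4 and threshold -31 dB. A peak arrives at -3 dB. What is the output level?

-24 dB

-3 dB sits 28 dB over threshold.
At 4:1 the overshoot is divided by 4, leaving 7 dB above threshold.
That puts the output at -24 dB.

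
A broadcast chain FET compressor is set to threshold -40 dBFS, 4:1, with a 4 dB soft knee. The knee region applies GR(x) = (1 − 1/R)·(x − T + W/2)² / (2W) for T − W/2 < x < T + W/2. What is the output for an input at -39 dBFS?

-39.84375 dBFS

x − T + W/2 = -39 − (-40) + 2 = 3.
GR = (1 − 1/4) × 3² / 8 = 0.75 × 9 / 8 = 0.84375 dB.
Output = -39 − 0.84375 = -39.84375 dBFS.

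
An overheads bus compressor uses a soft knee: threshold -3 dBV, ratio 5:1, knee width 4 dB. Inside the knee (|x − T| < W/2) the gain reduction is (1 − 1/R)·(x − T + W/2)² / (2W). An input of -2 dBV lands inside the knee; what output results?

x − T + W/2 = -2 − (-3) + 2 = 3.
GR = (1 − 1/5) × 3² / 8 = 0.8 × 9 / 8 = 0.9 dB.
Output = -2 − 0.9 = -2.9 dBV.

-2.9 dBV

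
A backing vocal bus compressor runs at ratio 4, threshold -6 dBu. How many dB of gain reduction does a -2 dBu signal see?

-2 dBu exceeds the threshold by 4 dB.
After 4:1 compression the overshoot becomes 4/4 = 1 dB.
Gain reduction = 4 − 1 = 3 dB.

3 dB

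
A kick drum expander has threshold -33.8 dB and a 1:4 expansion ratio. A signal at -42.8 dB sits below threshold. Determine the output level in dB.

The input is 9 dB below the -33.8 dB threshold.
A 1:4 expander multiplies undershoot by 4: 9 × 4 = 36 dB below threshold.
Output = -33.8 − 36 = -69.8 dB.

-69.8 dB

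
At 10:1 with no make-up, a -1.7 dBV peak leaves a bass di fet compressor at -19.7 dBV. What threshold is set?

Gain reduction = -1.7 − (-19.7) = 18 dB; output overshoot = GR / (R − 1) = 18 / 9 = 2 dB.
Threshold = output − output overshoot = -19.7 − 2 = -21.7 dBV.

-21.7 dBV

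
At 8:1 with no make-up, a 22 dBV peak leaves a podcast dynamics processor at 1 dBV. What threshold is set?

-2 dBV

Gain reduction = 22 − 1 = 21 dB; output overshoot = GR / (R − 1) = 21 / 7 = 3 dB.
Threshold = output − output overshoot = 1 − 3 = -2 dBV.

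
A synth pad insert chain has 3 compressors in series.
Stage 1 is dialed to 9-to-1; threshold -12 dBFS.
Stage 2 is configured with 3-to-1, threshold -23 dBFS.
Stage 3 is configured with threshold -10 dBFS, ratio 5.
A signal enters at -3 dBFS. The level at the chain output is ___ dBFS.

Stage 1: 9 dB above -12 dBFS, reduced 9:1 to 1 dB above → -11 dBFS.
Stage 2: overshoot 12 dB → 12/3 = 4 dB → -19 dBFS.
Stage 3: -19 dBFS is at or below the -10 dBFS threshold — no compression; output -19 dBFS.

-19 dBFS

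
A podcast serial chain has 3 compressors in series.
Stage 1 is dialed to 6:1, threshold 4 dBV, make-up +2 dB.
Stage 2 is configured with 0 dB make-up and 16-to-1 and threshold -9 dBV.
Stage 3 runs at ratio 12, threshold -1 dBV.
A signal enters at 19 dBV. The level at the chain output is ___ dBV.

Stage 1: 15 dB above 4 dBV, reduced 6:1 to 2.5 dB above → 6.5 dBV; +2 dB make-up → 8.5 dBV.
Stage 2: 17.5 dB above -9 dBV, reduced 16:1 to 1.09375 dB above → -7.90625 dBV.
Stage 3: below threshold (-7.90625 ≤ -1); passes unchanged; output -7.90625 dBV.

-7.90625 dBV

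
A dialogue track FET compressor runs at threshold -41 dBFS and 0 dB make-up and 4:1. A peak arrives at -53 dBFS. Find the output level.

-53 dBFS

-53 dBFS is 12 dB below the -41 dBFS threshold, so no gain reduction is applied.
Output = input = -53 dBFS.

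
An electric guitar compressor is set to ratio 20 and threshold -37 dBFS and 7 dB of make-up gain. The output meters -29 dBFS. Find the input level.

Remove make-up: -29 − 7 = -36 dBFS.
That's 1 dB above the -37 dBFS threshold.
Before 20:1 compression the overshoot was 1 × 20 = 20 dB, so input = -37 + 20 = -17 dBFS.

-17 dBFS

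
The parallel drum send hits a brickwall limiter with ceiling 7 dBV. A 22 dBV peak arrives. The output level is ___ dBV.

A brickwall limiter is an ∞:1 compressor: any input above the ceiling is clamped to 7 dBV.

7 dBV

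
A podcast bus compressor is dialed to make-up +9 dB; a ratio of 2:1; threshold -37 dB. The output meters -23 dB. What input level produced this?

Stripping the +9 dB make-up gives -32 dB at the gain stage.
The compressed level sits -32 − (-37) = 5 dB over threshold.
Undo the ratio: input overshoot = 5 × 2 = 10 dB, giving input = -27 dB.

-27 dB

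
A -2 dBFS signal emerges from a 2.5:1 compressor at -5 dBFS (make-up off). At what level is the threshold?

-7 dBFS

Input is 5 dB above T (since output overshoot × R = input overshoot: (-5 − T)·2.5 = -2 − T gives T = -7 dBFS).
Check: -7 + (-2 − (-7))/2.5 = -7 + 2 = -5 dBFS. ✓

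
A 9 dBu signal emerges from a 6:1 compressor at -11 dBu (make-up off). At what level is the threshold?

-15 dBu

Input is 24 dB above T (since output overshoot × R = input overshoot: (-11 − T)·6 = 9 − T gives T = -15 dBu).
Check: -15 + (9 − (-15))/6 = -15 + 4 = -11 dBu. ✓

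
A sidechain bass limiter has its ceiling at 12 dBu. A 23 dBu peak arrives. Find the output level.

The limiter clamps the peak to its 12 dBu ceiling.

12 dBu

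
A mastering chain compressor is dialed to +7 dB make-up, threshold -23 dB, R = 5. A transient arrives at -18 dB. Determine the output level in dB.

-18 dB sits 5 dB over threshold.
5:1 compression reduces that to 5/5 = 1 dB over.
Output = -23 + 1 = -22 dB; make-up adds 7 dB, giving -15 dB.

-15 dB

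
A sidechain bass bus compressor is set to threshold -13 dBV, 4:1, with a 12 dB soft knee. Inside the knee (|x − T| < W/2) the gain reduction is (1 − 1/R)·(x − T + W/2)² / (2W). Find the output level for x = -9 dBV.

-12.125 dBV

x − T + W/2 = -9 − (-13) + 6 = 10.
GR = (1 − 1/4) × 10² / 24 = 0.75 × 100 / 24 = 3.125 dB.
Output = -9 − 3.125 = -12.125 dBV.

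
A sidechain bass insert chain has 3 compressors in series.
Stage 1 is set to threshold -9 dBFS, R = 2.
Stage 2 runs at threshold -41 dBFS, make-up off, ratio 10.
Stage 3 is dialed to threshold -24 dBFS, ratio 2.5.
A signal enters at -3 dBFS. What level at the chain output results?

Stage 1: 6 dB above -9 dBFS, reduced 2:1 to 3 dB above → -6 dBFS.
Stage 2: 35 dB above -41 dBFS, reduced 10:1 to 3.5 dB above → -37.5 dBFS.
Stage 3: below threshold (-37.5 ≤ -24); passes unchanged; output -37.5 dBFS.

-37.5 dBFS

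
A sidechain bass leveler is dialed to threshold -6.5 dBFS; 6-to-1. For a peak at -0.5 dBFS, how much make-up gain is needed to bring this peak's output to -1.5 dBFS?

4 dB

The peak compresses to -6.5 + 6/6 = -5.5 dBFS.
To reach -1.5 dBFS requires -1.5 − (-5.5) = 4 dB of make-up.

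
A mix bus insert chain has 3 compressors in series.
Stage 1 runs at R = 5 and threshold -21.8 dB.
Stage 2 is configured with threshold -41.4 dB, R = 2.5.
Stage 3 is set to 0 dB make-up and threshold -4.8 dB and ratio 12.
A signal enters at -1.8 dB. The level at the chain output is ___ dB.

Stage 1: -1.8 dB is 20 dB over -21.8 dB; at 5:1 that becomes 4 dB over, giving -17.8 dB.
Stage 2: -17.8 dB is 23.6 dB over -41.4 dB; at 2.5:1 that becomes 9.44 dB over, giving -31.96 dB.
Stage 3: -31.96 dB is at or below the -4.8 dB threshold — no compression; output -31.96 dB.

-31.96 dB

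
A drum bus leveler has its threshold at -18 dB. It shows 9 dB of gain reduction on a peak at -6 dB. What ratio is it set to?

4:1

Input overshoot = -6 − (-18) = 12 dB.
Output overshoot = 12 − 9 = 3 dB.
Ratio = input overshoot / output overshoot = 12 / 3 = 4.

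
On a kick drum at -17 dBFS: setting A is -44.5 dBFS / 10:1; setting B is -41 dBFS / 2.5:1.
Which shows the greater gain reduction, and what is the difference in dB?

A: GR = 27.5 − 27.5/10 = 24.75 dB.
B: GR = 24 − 24/2.5 = 14.4 dB.
A reduces 10.35 dB more.

A, by 10.35 dB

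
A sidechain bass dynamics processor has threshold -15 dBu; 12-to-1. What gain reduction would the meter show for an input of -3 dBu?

11 dB

-3 dBu exceeds the threshold by 12 dB.
After 12:1 compression the overshoot becomes 12/12 = 1 dB.
Gain reduction = 12 − 1 = 11 dB.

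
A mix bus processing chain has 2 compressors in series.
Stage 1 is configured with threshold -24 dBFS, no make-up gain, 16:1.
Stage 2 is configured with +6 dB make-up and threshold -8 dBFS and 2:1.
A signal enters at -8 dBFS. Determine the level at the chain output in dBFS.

Stage 1: -8 dBFS is 16 dB over -24 dBFS; at 16:1 that becomes 1 dB over, giving -23 dBFS.
Stage 2: -23 dBFS ≤ -8 dBFS, so stage 2 doesn't engage; make-up brings it to -17 dBFS.

-17 dBFS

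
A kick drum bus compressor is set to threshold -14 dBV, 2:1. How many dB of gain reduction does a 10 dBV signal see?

12 dB

Overshoot = 10 − (-14) = 24 dB.
After 2:1 compression the overshoot becomes 24/2 = 12 dB.
GR = overshoot in − overshoot out = 24 − 12 = 12 dB.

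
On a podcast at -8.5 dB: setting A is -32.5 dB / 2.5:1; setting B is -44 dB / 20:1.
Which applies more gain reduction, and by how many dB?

B, by 19.325 dB

A: overshoot 24 dB → output overshoot 9.6 dB → GR 14.4 dB.
B: overshoot 35.5 dB → output overshoot 1.775 dB → GR 33.725 dB.
B reduces 19.325 dB more.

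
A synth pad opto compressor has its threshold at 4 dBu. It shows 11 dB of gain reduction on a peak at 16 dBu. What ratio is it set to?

12:1

Input overshoot = 16 − 4 = 12 dB.
Output overshoot = 12 − 11 = 1 dB.
Ratio = input overshoot / output overshoot = 12 / 1 = 12.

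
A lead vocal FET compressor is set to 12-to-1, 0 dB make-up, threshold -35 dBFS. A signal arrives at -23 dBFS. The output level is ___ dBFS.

-34 dBFS

Overshoot: -23 − (-35) = 12 dB.
The 12 dB excess becomes 1 dB after 12:1 reduction.
So the level is -35 + 1 = -34 dBFS.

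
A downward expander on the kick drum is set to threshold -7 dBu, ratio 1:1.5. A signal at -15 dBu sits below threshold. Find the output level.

The input is 8 dB below the -7 dBu threshold.
A 1:1.5 expander multiplies undershoot by 1.5: 8 × 1.5 = 12 dB below threshold.
Output = -7 − 12 = -19 dBu.

-19 dBu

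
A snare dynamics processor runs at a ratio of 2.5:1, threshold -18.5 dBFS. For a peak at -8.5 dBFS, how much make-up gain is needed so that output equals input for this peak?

6 dB

Without make-up, output = threshold + overshoot/2.5 = -18.5 + 4 = -14.5 dBFS.
Gap to target: 6 dB.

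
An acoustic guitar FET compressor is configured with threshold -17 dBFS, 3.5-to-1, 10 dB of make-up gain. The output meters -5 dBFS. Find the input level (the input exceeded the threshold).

-10 dBFS

Before make-up, the level was -5 − 10 = -15 dBFS.
The compressed level sits -15 − (-17) = 2 dB over threshold.
Undo the ratio: input overshoot = 2 × 3.5 = 7 dB, giving input = -10 dBFS.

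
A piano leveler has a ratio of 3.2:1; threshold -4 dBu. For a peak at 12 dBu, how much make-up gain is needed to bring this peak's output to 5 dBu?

Overshoot 16 dB → 16/3.2 = 5 dB after compression, so the compressed level is -4 + 5 = 1 dBu.
Make-up = target − compressed = 5 − 1 = 4 dB.

4 dB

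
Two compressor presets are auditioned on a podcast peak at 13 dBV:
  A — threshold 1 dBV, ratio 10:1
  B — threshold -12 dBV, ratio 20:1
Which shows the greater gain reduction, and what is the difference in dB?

B, by 12.95 dB

A: overshoot 12 dB → output overshoot 1.2 dB → GR 10.8 dB.
B: overshoot 25 dB → output overshoot 1.25 dB → GR 23.75 dB.
B reduces 12.95 dB more.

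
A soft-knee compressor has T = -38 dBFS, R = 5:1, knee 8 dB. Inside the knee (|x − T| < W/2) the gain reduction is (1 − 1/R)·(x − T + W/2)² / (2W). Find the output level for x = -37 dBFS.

x − T + W/2 = -37 − (-38) + 4 = 5.
GR = (1 − 1/5) × 5² / 16 = 0.8 × 25 / 16 = 1.25 dB.
Output = -37 − 1.25 = -38.25 dBFS.

-38.25 dBFS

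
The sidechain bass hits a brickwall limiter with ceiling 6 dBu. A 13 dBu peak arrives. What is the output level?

The limiter clamps the peak to its 6 dBu ceiling.

6 dBu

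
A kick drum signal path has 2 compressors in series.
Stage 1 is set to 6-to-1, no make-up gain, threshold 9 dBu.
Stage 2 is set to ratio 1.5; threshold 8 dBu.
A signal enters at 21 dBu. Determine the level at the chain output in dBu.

Stage 1: 21 dBu is 12 dB over 9 dBu; at 6:1 that becomes 2 dB over, giving 11 dBu.
Stage 2: 3 dB above 8 dBu, reduced 1.5:1 to 2 dB above → 10 dBu.

10 dBu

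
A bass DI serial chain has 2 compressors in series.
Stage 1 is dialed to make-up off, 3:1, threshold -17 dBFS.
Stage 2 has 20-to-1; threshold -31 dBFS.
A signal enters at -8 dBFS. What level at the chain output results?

-30.15 dBFS

Stage 1: 9 dB above -17 dBFS, reduced 3:1 to 3 dB above → -14 dBFS.
Stage 2: -14 dBFS is 17 dB over -31 dBFS; at 20:1 that becomes 0.85 dB over, giving -30.15 dBFS.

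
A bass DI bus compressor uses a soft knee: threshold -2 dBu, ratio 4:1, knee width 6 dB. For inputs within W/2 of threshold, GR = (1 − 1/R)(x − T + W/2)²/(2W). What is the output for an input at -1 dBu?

-2 dBu

x − T + W/2 = -1 − (-2) + 3 = 4.
GR = (1 − 1/4) × 4² / 12 = 0.75 × 16 / 12 = 1 dB.
Output = -1 − 1 = -2 dBu.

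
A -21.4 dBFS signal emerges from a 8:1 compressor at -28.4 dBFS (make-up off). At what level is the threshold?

-29.4 dBFS

Input is 8 dB above T (since output overshoot × R = input overshoot: (-28.4 − T)·8 = -21.4 − T gives T = -29.4 dBFS).
Check: -29.4 + (-21.4 − (-29.4))/8 = -29.4 + 1 = -28.4 dBFS. ✓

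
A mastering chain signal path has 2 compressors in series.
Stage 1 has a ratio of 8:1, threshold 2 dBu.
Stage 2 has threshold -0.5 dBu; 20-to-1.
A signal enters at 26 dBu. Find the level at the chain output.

-0.225 dBu

Stage 1: overshoot 24 dB → 24/8 = 3 dB → 5 dBu.
Stage 2: 5 dBu is 5.5 dB over -0.5 dBu; at 20:1 that becomes 0.275 dB over, giving -0.225 dBu.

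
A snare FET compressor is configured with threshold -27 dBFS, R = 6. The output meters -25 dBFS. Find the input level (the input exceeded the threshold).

That's 2 dB above the -27 dBFS threshold.
Input overshoot = R × output overshoot = 12 dB → input = -27 + 12 = -15 dBFS.

-15 dBFS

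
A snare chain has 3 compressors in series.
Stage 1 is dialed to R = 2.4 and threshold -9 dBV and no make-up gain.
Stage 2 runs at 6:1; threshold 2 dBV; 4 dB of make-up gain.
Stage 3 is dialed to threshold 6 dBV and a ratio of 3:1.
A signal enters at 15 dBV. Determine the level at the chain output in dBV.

Stage 1: 15 dBV is 24 dB over -9 dBV; at 2.4:1 that becomes 10 dB over, giving 1 dBV.
Stage 2: 1 dBV ≤ 2 dBV, so stage 2 doesn't engage; make-up brings it to 5 dBV.
Stage 3: 5 dBV is at or below the 6 dBV threshold — no compression; output 5 dBV.

5 dBV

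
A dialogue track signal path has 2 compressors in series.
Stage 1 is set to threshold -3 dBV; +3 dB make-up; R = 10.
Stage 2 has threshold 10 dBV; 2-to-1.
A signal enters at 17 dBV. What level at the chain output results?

2 dBV

Stage 1: 20 dB above -3 dBV, reduced 10:1 to 2 dB above → -1 dBV; +3 dB make-up → 2 dBV.
Stage 2: 2 dBV ≤ 10 dBV, so stage 2 doesn't engage; output 2 dBV.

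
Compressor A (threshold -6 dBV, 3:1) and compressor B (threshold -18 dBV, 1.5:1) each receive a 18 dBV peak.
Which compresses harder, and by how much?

A, by 4 dB

A: overshoot 24 dB → output overshoot 8 dB → GR 16 dB.
B: overshoot 36 dB → output overshoot 24 dB → GR 12 dB.
A applies 4 dB more gain reduction.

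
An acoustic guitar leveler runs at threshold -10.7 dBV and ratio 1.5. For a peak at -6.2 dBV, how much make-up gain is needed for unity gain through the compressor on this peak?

Without make-up, output = threshold + overshoot/1.5 = -10.7 + 3 = -7.7 dBV.
Gap to target: 1.5 dB.

1.5 dB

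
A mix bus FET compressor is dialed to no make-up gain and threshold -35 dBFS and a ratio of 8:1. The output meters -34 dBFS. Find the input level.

-27 dBFS

Post-compression overshoot = -34 − (-35) = 1 dB.
Before 8:1 compression the overshoot was 1 × 8 = 8 dB, so input = -35 + 8 = -27 dBFS.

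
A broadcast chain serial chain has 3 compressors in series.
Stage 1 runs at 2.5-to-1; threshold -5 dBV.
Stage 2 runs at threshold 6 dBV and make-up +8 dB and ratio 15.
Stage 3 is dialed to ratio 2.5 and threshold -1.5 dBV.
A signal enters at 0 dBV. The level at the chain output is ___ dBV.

Stage 1: 0 dBV is 5 dB over -5 dBV; at 2.5:1 that becomes 2 dB over, giving -3 dBV.
Stage 2: below threshold (-3 ≤ 6); passes unchanged; make-up brings it to 5 dBV.
Stage 3: overshoot 6.5 dB → 6.5/2.5 = 2.6 dB → 1.1 dBV.

1.1 dBV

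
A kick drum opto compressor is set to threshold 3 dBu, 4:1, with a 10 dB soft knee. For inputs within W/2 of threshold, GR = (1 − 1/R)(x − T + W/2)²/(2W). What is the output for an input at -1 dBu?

x − T + W/2 = -1 − 3 + 5 = 1.
GR = (1 − 1/4) × 1² / 20 = 0.75 × 1 / 20 = 0.0375 dB.
Output = -1 − 0.0375 = -1.0375 dBu.

-1.0375 dBu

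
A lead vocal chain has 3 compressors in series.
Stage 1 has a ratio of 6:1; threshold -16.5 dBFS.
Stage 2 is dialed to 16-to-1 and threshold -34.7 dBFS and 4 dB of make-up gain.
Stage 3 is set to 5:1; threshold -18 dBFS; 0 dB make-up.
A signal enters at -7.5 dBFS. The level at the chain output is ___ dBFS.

Stage 1: overshoot 9 dB → 9/6 = 1.5 dB → -15 dBFS.
Stage 2: overshoot 19.7 dB → 19.7/16 = 1.23125 dB → -33.46875 dBFS; +4 dB make-up → -29.46875 dBFS.
Stage 3: below threshold (-29.46875 ≤ -18); passes unchanged; output -29.46875 dBFS.

-29.46875 dBFS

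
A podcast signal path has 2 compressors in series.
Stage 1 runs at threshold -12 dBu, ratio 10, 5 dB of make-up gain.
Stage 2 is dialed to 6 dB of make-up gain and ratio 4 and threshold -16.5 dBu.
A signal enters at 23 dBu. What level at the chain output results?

Stage 1: overshoot 35 dB → 35/10 = 3.5 dB → -8.5 dBu; +5 dB make-up → -3.5 dBu.
Stage 2: overshoot 13 dB → 13/4 = 3.25 dB → -13.25 dBu; +6 dB make-up → -7.25 dBu.

-7.25 dBu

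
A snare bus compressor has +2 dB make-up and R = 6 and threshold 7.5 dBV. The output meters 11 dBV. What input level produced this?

16.5 dBV

Remove make-up: 11 − 2 = 9 dBV.
That's 1.5 dB above the 7.5 dBV threshold.
Before 6:1 compression the overshoot was 1.5 × 6 = 9 dB, so input = 7.5 + 9 = 16.5 dBV.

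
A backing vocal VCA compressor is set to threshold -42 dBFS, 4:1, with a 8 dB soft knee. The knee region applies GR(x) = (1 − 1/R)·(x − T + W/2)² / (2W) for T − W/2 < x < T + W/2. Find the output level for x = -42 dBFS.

x − T + W/2 = -42 − (-42) + 4 = 4.
GR = (1 − 1/4) × 4² / 16 = 0.75 × 16 / 16 = 0.75 dB.
Output = -42 − 0.75 = -42.75 dBFS.

-42.75 dBFS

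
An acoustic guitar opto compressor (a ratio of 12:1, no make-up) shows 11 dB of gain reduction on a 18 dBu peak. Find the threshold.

Input is 12 dB above T (since output overshoot × R = input overshoot: (7 − T)·12 = 18 − T gives T = 6 dBu).
Check: 6 + (18 − 6)/12 = 6 + 1 = 7 dBu. ✓

6 dBu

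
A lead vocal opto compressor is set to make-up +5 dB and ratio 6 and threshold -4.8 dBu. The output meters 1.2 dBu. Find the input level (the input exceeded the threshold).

1.2 dBu

Stripping the +5 dB make-up gives -3.8 dBu at the gain stage.
That's 1 dB above the -4.8 dBu threshold.
Input overshoot = R × output overshoot = 6 dB → input = -4.8 + 6 = 1.2 dBu.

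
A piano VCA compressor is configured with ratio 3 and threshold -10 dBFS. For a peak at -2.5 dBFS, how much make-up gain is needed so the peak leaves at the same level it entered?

5 dB

The peak compresses to -10 + 7.5/3 = -7.5 dBFS.
To reach -2.5 dBFS requires -2.5 − (-7.5) = 5 dB of make-up.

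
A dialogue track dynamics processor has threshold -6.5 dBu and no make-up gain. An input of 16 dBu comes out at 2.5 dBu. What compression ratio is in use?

2.5:1

Input overshoot = 16 − (-6.5) = 22.5 dB; output overshoot = 2.5 − (-6.5) = 9 dB.
Ratio = 22.5 / 9 = 2.5.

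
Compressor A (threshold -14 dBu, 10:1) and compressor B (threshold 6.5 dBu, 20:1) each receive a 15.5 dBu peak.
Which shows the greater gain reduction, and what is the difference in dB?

A: overshoot 29.5 dB → output overshoot 2.95 dB → GR 26.55 dB.
B: overshoot 9 dB → output overshoot 0.45 dB → GR 8.55 dB.
A applies 18 dB more gain reduction.

A, by 18 dB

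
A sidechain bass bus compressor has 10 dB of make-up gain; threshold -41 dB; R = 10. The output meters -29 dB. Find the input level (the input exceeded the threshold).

Before make-up, the level was -29 − 10 = -39 dB.
The compressed level sits -39 − (-41) = 2 dB over threshold.
Before 10:1 compression the overshoot was 2 × 10 = 20 dB, so input = -41 + 20 = -21 dB.

-21 dB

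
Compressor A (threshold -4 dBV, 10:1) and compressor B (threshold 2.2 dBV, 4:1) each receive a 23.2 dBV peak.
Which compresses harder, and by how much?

A: GR = 27.2 − 27.2/10 = 24.48 dB.
B: GR = 21 − 21/4 = 15.75 dB.
A applies 8.73 dB more gain reduction.

A, by 8.73 dB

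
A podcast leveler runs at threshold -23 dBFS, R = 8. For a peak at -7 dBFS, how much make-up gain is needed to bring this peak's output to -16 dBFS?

5 dB

The peak compresses to -23 + 16/8 = -21 dBFS.
To reach -16 dBFS requires -16 − (-21) = 5 dB of make-up.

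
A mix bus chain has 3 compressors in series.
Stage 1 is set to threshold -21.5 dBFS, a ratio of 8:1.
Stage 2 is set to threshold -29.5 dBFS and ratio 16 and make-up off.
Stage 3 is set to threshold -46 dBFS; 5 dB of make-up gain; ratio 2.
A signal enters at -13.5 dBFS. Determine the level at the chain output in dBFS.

-32.46875 dBFS

Stage 1: -13.5 dBFS is 8 dB over -21.5 dBFS; at 8:1 that becomes 1 dB over, giving -20.5 dBFS.
Stage 2: overshoot 9 dB → 9/16 = 0.5625 dB → -28.9375 dBFS.
Stage 3: 17.0625 dB above -46 dBFS, reduced 2:1 to 8.53125 dB above → -37.46875 dBFS; +5 dB make-up → -32.46875 dBFS.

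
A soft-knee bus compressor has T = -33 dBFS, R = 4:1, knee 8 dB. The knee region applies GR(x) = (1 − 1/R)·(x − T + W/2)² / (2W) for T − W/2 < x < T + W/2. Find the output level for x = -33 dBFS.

-33.75 dBFS

x − T + W/2 = -33 − (-33) + 4 = 4.
GR = (1 − 1/4) × 4² / 16 = 0.75 × 16 / 16 = 0.75 dB.
Output = -33 − 0.75 = -33.75 dBFS.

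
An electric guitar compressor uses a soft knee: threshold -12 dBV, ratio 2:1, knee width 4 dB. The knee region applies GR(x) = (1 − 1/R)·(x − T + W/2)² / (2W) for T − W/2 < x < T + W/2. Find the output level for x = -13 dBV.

x − T + W/2 = -13 − (-12) + 2 = 1.
GR = (1 − 1/2) × 1² / 8 = 0.5 × 1 / 8 = 0.0625 dB.
Output = -13 − 0.0625 = -13.0625 dBV.

-13.0625 dBV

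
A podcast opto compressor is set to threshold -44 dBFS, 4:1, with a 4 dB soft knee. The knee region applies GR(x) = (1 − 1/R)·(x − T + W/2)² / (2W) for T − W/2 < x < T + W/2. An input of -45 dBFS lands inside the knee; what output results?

x − T + W/2 = -45 − (-44) + 2 = 1.
GR = (1 − 1/4) × 1² / 8 = 0.75 × 1 / 8 = 0.09375 dB.
Output = -45 − 0.09375 = -45.09375 dBFS.

-45.09375 dBFS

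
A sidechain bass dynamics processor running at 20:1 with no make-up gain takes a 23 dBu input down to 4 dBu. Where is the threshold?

3 dBu

Let T be the threshold. Output overshoot = (input overshoot)/R, so 4 − T = (23 − T)/20.
20·(4 − T) = 23 − T → 19·T = 80 − 23 = 57.
T = 57/19 = 3 dBu.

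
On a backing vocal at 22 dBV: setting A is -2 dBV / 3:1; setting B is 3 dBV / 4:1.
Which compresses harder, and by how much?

A, by 1.75 dB

A: 24 dB over, compressed to 8 dB over, so 16 dB of GR.
B: 19 dB over, compressed to 4.75 dB over, so 14.25 dB of GR.
A reduces 1.75 dB more.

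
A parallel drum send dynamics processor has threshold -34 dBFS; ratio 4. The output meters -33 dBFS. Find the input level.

Post-compression overshoot = -33 − (-34) = 1 dB.
Undo the ratio: input overshoot = 1 × 4 = 4 dB, giving input = -30 dBFS.

-30 dBFS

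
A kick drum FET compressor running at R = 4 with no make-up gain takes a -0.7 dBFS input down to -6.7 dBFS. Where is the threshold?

-8.7 dBFS

Input is 8 dB above T (since output overshoot × R = input overshoot: (-6.7 − T)·4 = -0.7 − T gives T = -8.7 dBFS).
Check: -8.7 + (-0.7 − (-8.7))/4 = -8.7 + 2 = -6.7 dBFS. ✓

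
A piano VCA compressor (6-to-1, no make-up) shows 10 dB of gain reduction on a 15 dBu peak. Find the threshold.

Gain reduction = 15 − 5 = 10 dB; output overshoot = GR / (R − 1) = 10 / 5 = 2 dB.
Threshold = output − output overshoot = 5 − 2 = 3 dBu.

3 dBu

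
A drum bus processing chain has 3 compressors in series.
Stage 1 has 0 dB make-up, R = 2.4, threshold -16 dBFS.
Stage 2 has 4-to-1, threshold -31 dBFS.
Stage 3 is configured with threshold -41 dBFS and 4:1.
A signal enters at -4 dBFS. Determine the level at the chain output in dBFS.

-37.25 dBFS

Stage 1: -4 dBFS is 12 dB over -16 dBFS; at 2.4:1 that becomes 5 dB over, giving -11 dBFS.
Stage 2: overshoot 20 dB → 20/4 = 5 dB → -26 dBFS.
Stage 3: overshoot 15 dB → 15/4 = 3.75 dB → -37.25 dBFS.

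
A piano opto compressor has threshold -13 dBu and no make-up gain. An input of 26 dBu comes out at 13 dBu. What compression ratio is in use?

1.5:1

Input overshoot = 26 − (-13) = 39 dB; output overshoot = 13 − (-13) = 26 dB.
Ratio = 39 / 26 = 1.5.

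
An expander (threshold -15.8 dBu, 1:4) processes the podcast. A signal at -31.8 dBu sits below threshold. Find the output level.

Undershoot = (-15.8) − (-31.8) = 16 dB.
At 1:4, that expands to 64 dB under threshold.
Output = -15.8 − 64 = -79.8 dBu.

-79.8 dBu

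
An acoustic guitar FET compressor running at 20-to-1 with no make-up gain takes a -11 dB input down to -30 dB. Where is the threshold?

-31 dB

Let T be the threshold. Output overshoot = (input overshoot)/R, so -30 − T = (-11 − T)/20.
20·(-30 − T) = -11 − T → 19·T = -600 − (-11) = -589.
T = -589/19 = -31 dB.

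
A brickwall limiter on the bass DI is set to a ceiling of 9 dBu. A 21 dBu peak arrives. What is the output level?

9 dBu

The limiter clamps the peak to its 9 dBu ceiling.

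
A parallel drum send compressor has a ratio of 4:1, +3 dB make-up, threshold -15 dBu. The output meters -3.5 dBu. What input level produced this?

Before make-up, the level was -3.5 − 3 = -6.5 dBu.
The compressed level sits -6.5 − (-15) = 8.5 dB over threshold.
Undo the ratio: input overshoot = 8.5 × 4 = 34 dB, giving input = 19 dBu.

19 dBu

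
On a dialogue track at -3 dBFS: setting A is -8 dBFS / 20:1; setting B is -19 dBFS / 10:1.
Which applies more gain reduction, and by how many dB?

A: 5 dB over, compressed to 0.25 dB over, so 4.75 dB of GR.
B: 16 dB over, compressed to 1.6 dB over, so 14.4 dB of GR.
Difference: 9.65 dB in favour of B.

B, by 9.65 dB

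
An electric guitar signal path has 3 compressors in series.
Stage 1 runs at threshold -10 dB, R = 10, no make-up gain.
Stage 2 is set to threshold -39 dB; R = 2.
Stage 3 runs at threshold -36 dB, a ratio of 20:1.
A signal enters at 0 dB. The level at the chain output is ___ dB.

Stage 1: 10 dB above -10 dB, reduced 10:1 to 1 dB above → -9 dB.
Stage 2: 30 dB above -39 dB, reduced 2:1 to 15 dB above → -24 dB.
Stage 3: 12 dB above -36 dB, reduced 20:1 to 0.6 dB above → -35.4 dB.

-35.4 dB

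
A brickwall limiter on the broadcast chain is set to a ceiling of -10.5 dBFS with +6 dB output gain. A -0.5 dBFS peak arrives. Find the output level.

-4.5 dBFS

At ∞:1, everything above -10.5 dBFS is held at the ceiling.
Output gain then adds 6 dB: -10.5 + 6 = -4.5 dBFS.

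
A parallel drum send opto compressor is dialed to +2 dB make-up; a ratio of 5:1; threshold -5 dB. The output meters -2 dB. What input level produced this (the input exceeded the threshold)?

0 dB

Stripping the +2 dB make-up gives -4 dB at the gain stage.
Post-compression overshoot = -4 − (-5) = 1 dB.
Undo the ratio: input overshoot = 1 × 5 = 5 dB, giving input = 0 dB.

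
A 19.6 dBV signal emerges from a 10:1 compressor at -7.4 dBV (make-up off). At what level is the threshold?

Let T be the threshold. Output overshoot = (input overshoot)/R, so -7.4 − T = (19.6 − T)/10.
10·(-7.4 − T) = 19.6 − T → 9·T = -74 − 19.6 = -93.6.
T = -93.6/9 = -10.4 dBV.

-10.4 dBV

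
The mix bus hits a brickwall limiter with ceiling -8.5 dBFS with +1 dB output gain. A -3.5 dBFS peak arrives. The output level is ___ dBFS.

-7.5 dBFS

A brickwall limiter is an ∞:1 compressor: any input above the ceiling is clamped to -8.5 dBFS.
Output gain then adds 1 dB: -8.5 + 1 = -7.5 dBFS.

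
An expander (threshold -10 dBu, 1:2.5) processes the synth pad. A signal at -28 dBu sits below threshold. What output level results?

Below threshold, a 1:2.5 expander applies gain = (2.5−1)×(T − x) of attenuation.
(2.5−1) × 18 = 27 dB, so output = -28 − 27 = -55 dBu.

-55 dBu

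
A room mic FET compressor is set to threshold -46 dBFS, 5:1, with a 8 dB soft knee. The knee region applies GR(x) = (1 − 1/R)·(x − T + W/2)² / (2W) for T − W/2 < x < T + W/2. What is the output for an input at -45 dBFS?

-46.25 dBFS

x − T + W/2 = -45 − (-46) + 4 = 5.
GR = (1 − 1/5) × 5² / 16 = 0.8 × 25 / 16 = 1.25 dB.
Output = -45 − 1.25 = -46.25 dBFS.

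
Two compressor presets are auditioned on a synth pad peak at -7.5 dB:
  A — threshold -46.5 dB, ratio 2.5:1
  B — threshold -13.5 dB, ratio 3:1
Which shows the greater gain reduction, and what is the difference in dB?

A, by 19.4 dB

A: 39 dB over, compressed to 15.6 dB over, so 23.4 dB of GR.
B: 6 dB over, compressed to 2 dB over, so 4 dB of GR.
A applies 19.4 dB more gain reduction.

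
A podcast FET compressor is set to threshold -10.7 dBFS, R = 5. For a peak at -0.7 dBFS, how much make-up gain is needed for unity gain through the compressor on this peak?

8 dB

Without make-up, output = threshold + overshoot/5 = -10.7 + 2 = -8.7 dBFS.
Gap to target: 8 dB.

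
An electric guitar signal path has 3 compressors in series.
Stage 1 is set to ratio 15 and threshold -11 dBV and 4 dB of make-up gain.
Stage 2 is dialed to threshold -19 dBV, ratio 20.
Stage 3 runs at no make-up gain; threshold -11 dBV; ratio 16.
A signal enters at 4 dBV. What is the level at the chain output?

-18.35 dBV

Stage 1: 4 dBV is 15 dB over -11 dBV; at 15:1 that becomes 1 dB over, giving -10 dBV; +4 dB make-up → -6 dBV.
Stage 2: -6 dBV is 13 dB over -19 dBV; at 20:1 that becomes 0.65 dB over, giving -18.35 dBV.
Stage 3: -18.35 dBV is at or below the -11 dBV threshold — no compression; output -18.35 dBV.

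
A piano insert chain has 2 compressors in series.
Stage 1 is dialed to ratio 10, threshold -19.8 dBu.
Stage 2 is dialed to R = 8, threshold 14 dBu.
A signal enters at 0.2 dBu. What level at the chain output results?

-17.8 dBu

Stage 1: 20 dB above -19.8 dBu, reduced 10:1 to 2 dB above → -17.8 dBu.
Stage 2: -17.8 dBu ≤ 14 dBu, so stage 2 doesn't engage; output -17.8 dBu.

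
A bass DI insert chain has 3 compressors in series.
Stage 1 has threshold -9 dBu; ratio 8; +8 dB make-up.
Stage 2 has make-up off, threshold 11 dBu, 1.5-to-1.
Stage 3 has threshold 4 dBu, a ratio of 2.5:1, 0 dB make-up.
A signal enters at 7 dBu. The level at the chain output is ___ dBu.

Stage 1: 7 dBu is 16 dB over -9 dBu; at 8:1 that becomes 2 dB over, giving -7 dBu; +8 dB make-up → 1 dBu.
Stage 2: 1 dBu is at or below the 11 dBu threshold — no compression; output 1 dBu.
Stage 3: 1 dBu is at or below the 4 dBu threshold — no compression; output 1 dBu.

1 dBu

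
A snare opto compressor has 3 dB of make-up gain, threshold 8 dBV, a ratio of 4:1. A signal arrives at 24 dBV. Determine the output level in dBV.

The input is 16 dB above the 8 dBV threshold.
4:1 compression reduces that to 16/4 = 4 dB over.
Output = 8 + 4 = 12 dBV; make-up adds 3 dB, giving 15 dBV.

15 dBV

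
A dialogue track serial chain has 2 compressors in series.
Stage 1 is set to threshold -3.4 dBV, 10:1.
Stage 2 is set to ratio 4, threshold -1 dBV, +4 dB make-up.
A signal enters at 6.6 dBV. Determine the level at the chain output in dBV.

1.6 dBV

Stage 1: 6.6 dBV is 10 dB over -3.4 dBV; at 10:1 that becomes 1 dB over, giving -2.4 dBV.
Stage 2: below threshold (-2.4 ≤ -1); passes unchanged; make-up brings it to 1.6 dBV.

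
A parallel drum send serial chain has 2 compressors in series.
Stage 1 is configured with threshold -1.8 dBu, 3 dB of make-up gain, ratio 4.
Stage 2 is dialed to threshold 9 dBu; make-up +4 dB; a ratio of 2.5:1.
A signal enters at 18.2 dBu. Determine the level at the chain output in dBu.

10.2 dBu

Stage 1: overshoot 20 dB → 20/4 = 5 dB → 3.2 dBu; +3 dB make-up → 6.2 dBu.
Stage 2: 6.2 dBu ≤ 9 dBu, so stage 2 doesn't engage; make-up brings it to 10.2 dBu.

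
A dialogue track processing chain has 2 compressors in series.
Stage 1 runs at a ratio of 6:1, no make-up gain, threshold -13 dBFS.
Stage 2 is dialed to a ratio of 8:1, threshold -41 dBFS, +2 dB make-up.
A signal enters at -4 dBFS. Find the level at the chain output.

Stage 1: -4 dBFS is 9 dB over -13 dBFS; at 6:1 that becomes 1.5 dB over, giving -11.5 dBFS.
Stage 2: 29.5 dB above -41 dBFS, reduced 8:1 to 3.6875 dB above → -37.3125 dBFS; +2 dB make-up → -35.3125 dBFS.

-35.3125 dBFS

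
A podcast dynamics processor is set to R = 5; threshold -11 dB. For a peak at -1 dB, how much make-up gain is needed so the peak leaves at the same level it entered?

Without make-up, output = threshold + overshoot/5 = -11 + 2 = -9 dB.
Gap to target: 8 dB.

8 dB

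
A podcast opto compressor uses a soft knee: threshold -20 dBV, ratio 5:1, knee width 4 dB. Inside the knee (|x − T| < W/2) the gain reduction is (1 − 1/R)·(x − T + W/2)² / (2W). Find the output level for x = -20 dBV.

-20.4 dBV

x − T + W/2 = -20 − (-20) + 2 = 2.
GR = (1 − 1/5) × 2² / 8 = 0.8 × 4 / 8 = 0.4 dB.
Output = -20 − 0.4 = -20.4 dBV.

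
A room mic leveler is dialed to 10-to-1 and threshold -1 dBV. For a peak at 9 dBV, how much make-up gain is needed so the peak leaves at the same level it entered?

Without make-up, output = threshold + overshoot/10 = -1 + 1 = 0 dBV.
Gap to target: 9 dB.

9 dB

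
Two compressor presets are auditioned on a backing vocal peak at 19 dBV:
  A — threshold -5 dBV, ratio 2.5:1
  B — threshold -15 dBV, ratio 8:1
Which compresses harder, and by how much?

A: GR = 24 − 24/2.5 = 14.4 dB.
B: GR = 34 − 34/8 = 29.75 dB.
Difference: 15.35 dB in favour of B.

B, by 15.35 dB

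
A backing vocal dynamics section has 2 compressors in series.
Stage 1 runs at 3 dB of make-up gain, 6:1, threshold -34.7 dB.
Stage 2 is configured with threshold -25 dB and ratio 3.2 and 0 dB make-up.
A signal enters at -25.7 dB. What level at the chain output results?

-30.2 dB

Stage 1: -25.7 dB is 9 dB over -34.7 dB; at 6:1 that becomes 1.5 dB over, giving -33.2 dB; +3 dB make-up → -30.2 dB.
Stage 2: below threshold (-30.2 ≤ -25); passes unchanged; output -30.2 dB.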